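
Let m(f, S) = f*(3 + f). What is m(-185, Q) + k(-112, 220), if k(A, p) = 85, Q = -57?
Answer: 33755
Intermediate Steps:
m(-185, Q) + k(-112, 220) = -185*(3 - 185) + 85 = -185*(-182) + 85 = 33670 + 85 = 33755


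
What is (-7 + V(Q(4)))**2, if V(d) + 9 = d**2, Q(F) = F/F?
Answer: 225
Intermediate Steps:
Q(F) = 1
V(d) = -9 + d**2
(-7 + V(Q(4)))**2 = (-7 + (-9 + 1**2))**2 = (-7 + (-9 + 1))**2 = (-7 - 8)**2 = (-15)**2 = 225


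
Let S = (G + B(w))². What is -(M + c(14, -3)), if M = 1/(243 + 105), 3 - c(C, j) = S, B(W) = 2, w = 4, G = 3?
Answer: 7655/348 ≈ 21.997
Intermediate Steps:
S = 25 (S = (3 + 2)² = 5² = 25)
c(C, j) = -22 (c(C, j) = 3 - 1*25 = 3 - 25 = -22)
M = 1/348 ≈ 0.0028736
-(M + c(14, -3)) = -(1/348 - 22) = -1*(-7655/348) = 7655/348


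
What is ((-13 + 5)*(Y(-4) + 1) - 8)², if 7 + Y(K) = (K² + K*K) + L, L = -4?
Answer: 33856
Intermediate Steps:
Y(K) = -11 + 2*K² (Y(K) = -7 + ((K² + K*K) - 4) = -7 + ((K² + K²) - 4) = -7 + (2*K² - 4) = -7 + (-4 + 2*K²) = -11 + 2*K²)
((-13 + 5)*(Y(-4) + 1) - 8)² = ((-13 + 5)*((-11 + 2*(-4)²) + 1) - 8)² = (-8*((-11 + 2*16) + 1) - 8)² = (-8*((-11 + 32) + 1) - 8)² = (-8*(21 + 1) - 8)² = (-8*22 - 8)² = (-176 - 8)² = (-184)² = 33856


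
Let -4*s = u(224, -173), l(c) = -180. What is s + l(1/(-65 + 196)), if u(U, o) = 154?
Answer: -437/2 ≈ -218.50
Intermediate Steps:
s = -77/2 (s = -1/4*154 = -77/2 ≈ -38.500)
s + l(1/(-65 + 196)) = -77/2 - 180 = -437/2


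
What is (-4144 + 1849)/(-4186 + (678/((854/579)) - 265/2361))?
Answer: 2313697365/3756797056 ≈ 0.61587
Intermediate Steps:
(-4144 + 1849)/(-4186 + (678/((854/579)) - 265/2361)) = -2295/(-4186 + (678/((854*(1/579))) - 265*1/2361)) = -2295/(-4186 + (678/(854/579) - 265/2361)) = -2295/(-4186 + (678*(579/854) - 265/2361)) = -2295/(-4186 + (196281/427 - 265/2361)) = -2295/(-4186 + 463306286/1008147) = -2295/(-3756797056/1008147) = -2295*(-1008147/3756797056) = 2313697365/3756797056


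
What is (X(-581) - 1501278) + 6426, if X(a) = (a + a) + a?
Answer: -1496595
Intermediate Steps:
X(a) = 3*a (X(a) = 2*a + a = 3*a)
(X(-581) - 1501278) + 6426 = (3*(-581) - 1501278) + 6426 = (-1743 - 1501278) + 6426 = -1503021 + 6426 = -1496595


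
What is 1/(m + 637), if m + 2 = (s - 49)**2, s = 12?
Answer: 1/2004 ≈ 0.00049900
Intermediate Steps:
m = 1367 (m = -2 + (12 - 49)**2 = -2 + (-37)**2 = -2 + 1369 = 1367)
1/(m + 637) = 1/(1367 + 637) = 1/2004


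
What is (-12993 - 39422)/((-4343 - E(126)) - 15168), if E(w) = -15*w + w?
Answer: 52415/17747 ≈ 2.9535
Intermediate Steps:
E(w) = -14*w
(-12993 - 39422)/((-4343 - E(126)) - 15168) = (-12993 - 39422)/((-4343 - (-14)*126) - 15168) = -52415/((-4343 - 1*(-1764)) - 15168) = -52415/((-4343 + 1764) - 15168) = -52415/(-2579 - 15168) = -52415/(-17747) = -52415*(-1/17747) = 52415/17747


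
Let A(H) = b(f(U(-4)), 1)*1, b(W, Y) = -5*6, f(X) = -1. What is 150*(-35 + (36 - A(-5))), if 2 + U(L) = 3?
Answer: 4650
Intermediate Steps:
U(L) = 1 (U(L) = -2 + 3 = 1)
b(W, Y) = -30
A(H) = -30 (A(H) = -30*1 = -30)
150*(-35 + (36 - A(-5))) = 150*(-35 + (36 - 1*(-30))) = 150*(-35 + (36 + 30)) = 150*(-35 + 66) = 150*31 = 4650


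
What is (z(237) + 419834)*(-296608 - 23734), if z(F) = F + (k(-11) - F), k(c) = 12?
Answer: -134494307332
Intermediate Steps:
z(F) = 12 (z(F) = F + (12 - F) = 12)
(z(237) + 419834)*(-296608 - 23734) = (12 + 419834)*(-296608 - 23734) = 419846*(-320342) = -134494307332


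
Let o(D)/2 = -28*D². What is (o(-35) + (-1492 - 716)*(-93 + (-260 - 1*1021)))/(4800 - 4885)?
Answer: -2965192/85 ≈ -34885.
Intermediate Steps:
o(D) = -56*D² (o(D) = 2*(-28*D²) = -56*D²)
(o(-35) + (-1492 - 716)*(-93 + (-260 - 1*1021)))/(4800 - 4885) = (-56*(-35)² + (-1492 - 716)*(-93 + (-260 - 1*1021)))/(4800 - 4885) = (-56*1225 - 2208*(-93 + (-260 - 1021)))/(-85) = (-68600 - 2208*(-93 - 1281))*(-1/85) = (-68600 - 2208*(-1374))*(-1/85) = (-68600 + 3033792)*(-1/85) = 2965192*(-1/85) = -2965192/85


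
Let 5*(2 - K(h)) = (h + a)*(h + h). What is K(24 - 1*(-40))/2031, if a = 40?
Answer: -4434/3385 ≈ -1.3099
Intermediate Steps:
K(h) = 2 - 2*h*(40 + h)/5 (K(h) = 2 - (h + 40)*(h + h)/5 = 2 - (40 + h)*2*h/5 = 2 - 2*h*(40 + h)/5)
K(24 - 1*(-40))/2031 = (2 - 16*(24 - 1*(-40)) - 2*(24 - 1*(-40))²/5)/2031 = (2 - 16*(24 + 40) - 2*(24 + 40)²/5)*(1/2031) = (2 - 16*64 - ⅖*64²)*(1/2031) = (2 - 1024 - ⅖*4096)*(1/2031) = (2 - 1024 - 8192/5)*(1/2031) = -13302/5*1/2031 = -4434/3385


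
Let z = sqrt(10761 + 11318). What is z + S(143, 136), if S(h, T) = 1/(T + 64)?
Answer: 1/200 + sqrt(22079) ≈ 148.59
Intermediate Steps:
S(h, T) = 1/(64 + T)
z = sqrt(22079) ≈ 148.59
z + S(143, 136) = sqrt(22079) + 1/(64 + 136) = sqrt(22079) + 1/200 = 1/200 + sqrt(22079)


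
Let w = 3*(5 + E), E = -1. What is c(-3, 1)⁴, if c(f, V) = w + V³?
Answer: 28561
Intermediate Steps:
w = 12 (w = 3*(5 - 1) = 3*4 = 12)
c(f, V) = 12 + V³
c(-3, 1)⁴ = (12 + 1³)⁴ = (12 + 1)⁴ = 13⁴ = 28561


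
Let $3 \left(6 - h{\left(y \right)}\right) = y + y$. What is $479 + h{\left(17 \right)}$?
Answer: $\frac{1421}{3} \approx 473.67$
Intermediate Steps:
$h{\left(y \right)} = 6 - \frac{2 y}{3}$ ($h{\left(y \right)} = 6 - \frac{y + y}{3} = 6 - \frac{2 y}{3}$)
$479 + h{\left(17 \right)} = 479 + \left(6 - \frac{34}{3}\right) = 479 - \frac{16}{3} = \frac{1421}{3}$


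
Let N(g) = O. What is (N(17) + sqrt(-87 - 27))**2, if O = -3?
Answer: (3 - I*sqrt(114))**2 ≈ -105.0 - 64.063*I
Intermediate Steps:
N(g) = -3
(N(17) + sqrt(-87 - 27))**2 = (-3 + sqrt(-87 - 27))**2 = (-3 + sqrt(-114))**2 = (-3 + I*sqrt(114))**2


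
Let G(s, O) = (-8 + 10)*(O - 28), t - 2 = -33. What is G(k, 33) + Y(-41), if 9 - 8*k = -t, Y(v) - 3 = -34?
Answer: -21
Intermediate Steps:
t = -31 (t = 2 - 33 = -31)
Y(v) = -31 (Y(v) = 3 - 34 = -31)
k = -11/4 (k = 9/8 - (-1)*(-31)/8 = 9/8 - ⅛*31 = 9/8 - 31/8 = -11/4 ≈ -2.7500)
G(s, O) = -56 + 2*O (G(s, O) = 2*(-28 + O) = -56 + 2*O)
G(k, 33) + Y(-41) = (-56 + 2*33) - 31 = (-56 + 66) - 31 = 10 - 31 = -21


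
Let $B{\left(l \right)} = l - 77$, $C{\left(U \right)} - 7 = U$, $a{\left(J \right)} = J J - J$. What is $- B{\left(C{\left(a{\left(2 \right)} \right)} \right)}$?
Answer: $68$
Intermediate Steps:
$a{\left(J \right)} = J^{2} - J$
$C{\left(U \right)} = 7 + U$
$B{\left(l \right)} = -77 + l$ ($B{\left(l \right)} = l - 77 = -77 + l$)
$- B{\left(C{\left(a{\left(2 \right)} \right)} \right)} = - (-77 + \left(7 + 2 \left(-1 + 2\right)\right)) = - (-77 + \left(7 + 2 \cdot 1\right)) = - (-77 + \left(7 + 2\right)) = - (-77 + 9) = \left(-1\right) \left(-68\right) = 68$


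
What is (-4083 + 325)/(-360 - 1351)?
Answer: 3758/1711 ≈ 2.1964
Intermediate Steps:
(-4083 + 325)/(-360 - 1351) = -3758/(-1711) = -3758*(-1/1711) = 3758/1711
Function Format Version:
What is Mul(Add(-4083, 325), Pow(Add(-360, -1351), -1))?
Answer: Rational(3758, 1711) ≈ 2.1964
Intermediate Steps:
Mul(Add(-4083, 325), Pow(Add(-360, -1351), -1)) = Mul(-3758, Pow(-1711, -1)) = Mul(-3758, Rational(-1, 1711)) = Rational(3758, 1711)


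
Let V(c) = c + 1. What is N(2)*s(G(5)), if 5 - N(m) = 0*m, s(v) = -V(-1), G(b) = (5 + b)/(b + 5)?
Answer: 0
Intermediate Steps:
V(c) = 1 + c
G(b) = 1 (G(b) = (5 + b)/(5 + b) = 1)
s(v) = 0 (s(v) = -(1 - 1) = -1*0 = 0)
N(m) = 5 (N(m) = 5 - 0*m = 5 - 1*0 = 5 + 0 = 5)
N(2)*s(G(5)) = 5*0 = 0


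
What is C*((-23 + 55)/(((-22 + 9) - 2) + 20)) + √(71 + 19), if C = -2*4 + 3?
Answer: -32 + 3*√10 ≈ -22.513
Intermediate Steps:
C = -5 (C = -8 + 3 = -5)
C*((-23 + 55)/(((-22 + 9) - 2) + 20)) + √(71 + 19) = -5*(-23 + 55)/(((-22 + 9) - 2) + 20) + √(71 + 19) = -160/((-13 - 2) + 20) + √90 = -160/(-15 + 20) + 3*√10 = -160/5 + 3*√10 = -5*32/5 + 3*√10 = -32 + 3*√10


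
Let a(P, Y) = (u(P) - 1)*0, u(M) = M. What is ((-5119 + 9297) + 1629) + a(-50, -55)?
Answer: 5807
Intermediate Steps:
a(P, Y) = 0 (a(P, Y) = (P - 1)*0 = (-1 + P)*0 = 0)
((-5119 + 9297) + 1629) + a(-50, -55) = ((-5119 + 9297) + 1629) + 0 = (4178 + 1629) + 0 = 5807 + 0 = 5807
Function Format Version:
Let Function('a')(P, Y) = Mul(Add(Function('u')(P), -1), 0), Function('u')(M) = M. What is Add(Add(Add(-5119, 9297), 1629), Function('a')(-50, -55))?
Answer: 5807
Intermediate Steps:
Function('a')(P, Y) = 0 (Function('a')(P, Y) = Mul(Add(P, -1), 0) = Mul(Add(-1, P), 0) = 0)
Add(Add(Add(-5119, 9297), 1629), Function('a')(-50, -55)) = Add(Add(Add(-5119, 9297), 1629), 0) = Add(Add(4178, 1629), 0) = Add(5807, 0) = 5807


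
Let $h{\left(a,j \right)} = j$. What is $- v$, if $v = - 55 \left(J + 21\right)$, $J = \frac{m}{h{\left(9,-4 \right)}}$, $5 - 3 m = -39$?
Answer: $\frac{2860}{3} \approx 953.33$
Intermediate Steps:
$m = \frac{44}{3}$ ($m = \frac{5}{3} - -13 = \frac{5}{3} + 13 = \frac{44}{3} \approx 14.667$)
$J = - \frac{11}{3}$ ($J = \frac{44}{3 \left(-4\right)} = \frac{44}{3} \left(- \frac{1}{4}\right) = - \frac{11}{3} \approx -3.6667$)
$v = - \frac{2860}{3}$ ($v = - 55 \left(- \frac{11}{3} + 21\right) = \left(-55\right) \frac{52}{3} = - \frac{2860}{3} \approx -953.33$)
$- v = \left(-1\right) \left(- \frac{2860}{3}\right) = \frac{2860}{3}$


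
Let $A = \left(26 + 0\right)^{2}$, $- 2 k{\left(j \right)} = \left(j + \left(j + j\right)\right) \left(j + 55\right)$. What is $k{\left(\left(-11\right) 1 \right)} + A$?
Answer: $1402$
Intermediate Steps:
$k{\left(j \right)} = - \frac{3 j \left(55 + j\right)}{2}$ ($k{\left(j \right)} = - \frac{\left(j + \left(j + j\right)\right) \left(j + 55\right)}{2} = - \frac{\left(j + 2 j\right) \left(55 + j\right)}{2} = - \frac{3 j \left(55 + j\right)}{2}$)
$A = 676$ ($A = 26^{2} = 676$)
$k{\left(\left(-11\right) 1 \right)} + A = - \frac{3 \left(\left(-11\right) 1\right) \left(55 - 11\right)}{2} + 676 = \left(- \frac{3}{2}\right) \left(-11\right) \left(55 - 11\right) + 676 = \left(- \frac{3}{2}\right) \left(-11\right) 44 + 676 = 726 + 676 = 1402$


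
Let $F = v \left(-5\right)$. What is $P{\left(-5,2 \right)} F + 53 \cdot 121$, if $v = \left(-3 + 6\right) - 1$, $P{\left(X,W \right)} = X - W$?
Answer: $6483$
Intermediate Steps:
$v = 2$ ($v = 3 - 1 = 2$)
$F = -10$ ($F = 2 \left(-5\right) = -10$)
$P{\left(-5,2 \right)} F + 53 \cdot 121 = \left(-5 - 2\right) \left(-10\right) + 53 \cdot 121 = \left(-5 - 2\right) \left(-10\right) + 6413 = \left(-7\right) \left(-10\right) + 6413 = 70 + 6413 = 6483$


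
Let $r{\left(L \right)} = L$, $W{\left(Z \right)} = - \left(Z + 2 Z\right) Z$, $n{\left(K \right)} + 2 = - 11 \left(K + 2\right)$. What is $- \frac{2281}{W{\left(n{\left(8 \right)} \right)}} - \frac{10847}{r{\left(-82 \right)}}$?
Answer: $\frac{204190673}{1542912} \approx 132.34$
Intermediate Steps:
$n{\left(K \right)} = -24 - 11 K$ ($n{\left(K \right)} = -2 - 11 \left(K + 2\right) = -2 - 11 \left(2 + K\right) = -2 - \left(22 + 11 K\right) = -24 - 11 K$)
$W{\left(Z \right)} = - 3 Z^{2}$ ($W{\left(Z \right)} = - 3 Z Z = - 3 Z^{2}$)
$- \frac{2281}{W{\left(n{\left(8 \right)} \right)}} - \frac{10847}{r{\left(-82 \right)}} = - \frac{2281}{\left(-3\right) \left(-24 - 88\right)^{2}} - \frac{10847}{-82} = - \frac{2281}{\left(-3\right) \left(-24 - 88\right)^{2}} - - \frac{10847}{82} = - \frac{2281}{\left(-3\right) \left(-112\right)^{2}} + \frac{10847}{82} = - \frac{2281}{\left(-3\right) 12544} + \frac{10847}{82} = - \frac{2281}{-37632} + \frac{10847}{82} = \left(-2281\right) \left(- \frac{1}{37632}\right) + \frac{10847}{82} = \frac{2281}{37632} + \frac{10847}{82} = \frac{204190673}{1542912}$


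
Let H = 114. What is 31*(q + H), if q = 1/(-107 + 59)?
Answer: 169601/48 ≈ 3533.4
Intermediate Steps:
q = -1/48 (q = 1/(-48) = -1/48 ≈ -0.020833)
31*(q + H) = 31*(-1/48 + 114) = 31*(5471/48) = 169601/48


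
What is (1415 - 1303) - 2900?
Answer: -2788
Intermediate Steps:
(1415 - 1303) - 2900 = 112 - 2900 = -2788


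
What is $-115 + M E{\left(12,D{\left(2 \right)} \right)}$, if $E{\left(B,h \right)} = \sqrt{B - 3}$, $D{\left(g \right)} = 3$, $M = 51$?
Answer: $38$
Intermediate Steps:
$E{\left(B,h \right)} = \sqrt{-3 + B}$
$-115 + M E{\left(12,D{\left(2 \right)} \right)} = -115 + 51 \sqrt{-3 + 12} = -115 + 51 \sqrt{9} = -115 + 51 \cdot 3 = -115 + 153 = 38$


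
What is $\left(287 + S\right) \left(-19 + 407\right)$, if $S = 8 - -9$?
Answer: $117952$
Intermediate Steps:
$S = 17$ ($S = 8 + 9 = 17$)
$\left(287 + S\right) \left(-19 + 407\right) = \left(287 + 17\right) \left(-19 + 407\right) = 304 \cdot 388 = 117952$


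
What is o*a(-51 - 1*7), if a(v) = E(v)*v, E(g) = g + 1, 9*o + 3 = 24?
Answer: 7714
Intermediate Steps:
o = 7/3 (o = -⅓ + (⅑)*24 = -⅓ + 8/3 = 7/3 ≈ 2.3333)
E(g) = 1 + g
a(v) = v*(1 + v) (a(v) = (1 + v)*v = v*(1 + v))
o*a(-51 - 1*7) = 7*((-51 - 1*7)*(1 + (-51 - 1*7)))/3 = 7*((-51 - 7)*(1 + (-51 - 7)))/3 = 7*(-58*(1 - 58))/3 = 7*(-58*(-57))/3 = (7/3)*3306 = 7714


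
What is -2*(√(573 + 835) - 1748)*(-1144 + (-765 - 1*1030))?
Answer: -10274744 + 47024*√22 ≈ -1.0054e+7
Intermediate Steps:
-2*(√(573 + 835) - 1748)*(-1144 + (-765 - 1*1030)) = -2*(√1408 - 1748)*(-1144 + (-765 - 1030)) = -2*(8*√22 - 1748)*(-1144 - 1795) = -2*(-1748 + 8*√22)*(-2939) = -2*(5137372 - 23512*√22) = -10274744 + 47024*√22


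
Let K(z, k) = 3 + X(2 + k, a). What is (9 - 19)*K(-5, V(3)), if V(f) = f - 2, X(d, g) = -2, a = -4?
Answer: -10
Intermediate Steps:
V(f) = -2 + f
K(z, k) = 1 (K(z, k) = 3 - 2 = 1)
(9 - 19)*K(-5, V(3)) = (9 - 19)*1 = -10*1 = -10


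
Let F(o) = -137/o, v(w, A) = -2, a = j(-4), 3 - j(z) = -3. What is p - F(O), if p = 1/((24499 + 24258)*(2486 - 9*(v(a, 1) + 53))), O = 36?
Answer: 13539770179/3557895804 ≈ 3.8056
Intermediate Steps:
j(z) = 6 (j(z) = 3 - 1*(-3) = 3 + 3 = 6)
a = 6
p = 1/98830439 (p = 1/((24499 + 24258)*(2486 - 9*(-2 + 53))) = 1/(48757*(2486 - 9*51)) = 1/(48757*(2486 - 459)) = 1/(48757*2027) = 1/98830439 ≈ 1.0118e-8)
p - F(O) = 1/98830439 - (-137)/36 = 1/98830439 - 1*(-137/36) = 1/98830439 + 137/36 = 13539770179/3557895804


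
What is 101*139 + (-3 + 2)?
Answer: 14038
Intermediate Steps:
101*139 + (-3 + 2) = 14039 - 1 = 14038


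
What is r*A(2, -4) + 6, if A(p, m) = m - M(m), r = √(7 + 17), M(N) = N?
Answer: 6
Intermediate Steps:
r = 2*√6 (r = √24 = 2*√6 ≈ 4.8990)
A(p, m) = 0 (A(p, m) = m - m = 0)
r*A(2, -4) + 6 = (2*√6)*0 + 6 = 0 + 6 = 6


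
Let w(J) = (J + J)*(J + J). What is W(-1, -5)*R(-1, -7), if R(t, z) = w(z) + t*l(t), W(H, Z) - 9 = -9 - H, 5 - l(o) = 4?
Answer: 195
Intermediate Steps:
l(o) = 1 (l(o) = 5 - 1*4 = 5 - 4 = 1)
w(J) = 4*J**2 (w(J) = (2*J)*(2*J) = 4*J**2)
W(H, Z) = -H (W(H, Z) = 9 + (-9 - H) = -H)
R(t, z) = t + 4*z**2 (R(t, z) = 4*z**2 + t*1 = 4*z**2 + t = t + 4*z**2)
W(-1, -5)*R(-1, -7) = (-1*(-1))*(-1 + 4*(-7)**2) = 1*(-1 + 4*49) = 1*(-1 + 196) = 1*195 = 195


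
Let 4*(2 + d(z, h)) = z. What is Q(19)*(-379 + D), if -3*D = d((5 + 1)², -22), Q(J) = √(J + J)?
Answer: -1144*√38/3 ≈ -2350.7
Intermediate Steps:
d(z, h) = -2 + z/4
Q(J) = √2*√J (Q(J) = √(2*J) = √2*√J)
D = -7/3 (D = -(-2 + (5 + 1)²/4)/3 = -(-2 + (¼)*6²)/3 = -(-2 + (¼)*36)/3 = -(-2 + 9)/3 = -⅓*7 = -7/3 ≈ -2.3333)
Q(19)*(-379 + D) = (√2*√19)*(-379 - 7/3) = √38*(-1144/3) = -1144*√38/3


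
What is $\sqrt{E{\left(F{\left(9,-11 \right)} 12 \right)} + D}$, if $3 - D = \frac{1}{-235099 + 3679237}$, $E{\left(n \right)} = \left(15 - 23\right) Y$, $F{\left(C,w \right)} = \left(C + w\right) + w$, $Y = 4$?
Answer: $\frac{i \sqrt{38222279308046}}{1148046} \approx 5.3852 i$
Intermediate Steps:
$F{\left(C,w \right)} = C + 2 w$
$E{\left(n \right)} = -32$ ($E{\left(n \right)} = \left(15 - 23\right) 4 = \left(-8\right) 4 = -32$)
$D = \frac{10332413}{3444138}$ ($D = 3 - \frac{1}{-235099 + 3679237} = 3 - \frac{1}{3444138} = \frac{10332413}{3444138} \approx 3.0$)
$\sqrt{E{\left(F{\left(9,-11 \right)} 12 \right)} + D} = \sqrt{-32 + \frac{10332413}{3444138}} = \sqrt{- \frac{99880003}{3444138}} = \frac{i \sqrt{38222279308046}}{1148046}$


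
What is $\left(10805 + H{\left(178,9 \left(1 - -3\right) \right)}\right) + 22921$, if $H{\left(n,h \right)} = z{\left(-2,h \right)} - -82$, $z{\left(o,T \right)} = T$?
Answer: $33844$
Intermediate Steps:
$H{\left(n,h \right)} = 82 + h$ ($H{\left(n,h \right)} = h - -82 = h + 82 = 82 + h$)
$\left(10805 + H{\left(178,9 \left(1 - -3\right) \right)}\right) + 22921 = \left(10805 + \left(82 + 9 \left(1 - -3\right)\right)\right) + 22921 = \left(10805 + \left(82 + 9 \left(1 + 3\right)\right)\right) + 22921 = \left(10805 + \left(82 + 9 \cdot 4\right)\right) + 22921 = \left(10805 + \left(82 + 36\right)\right) + 22921 = \left(10805 + 118\right) + 22921 = 10923 + 22921 = 33844$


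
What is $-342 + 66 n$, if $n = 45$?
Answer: $2628$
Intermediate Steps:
$-342 + 66 n = -342 + 66 \cdot 45 = -342 + 2970 = 2628$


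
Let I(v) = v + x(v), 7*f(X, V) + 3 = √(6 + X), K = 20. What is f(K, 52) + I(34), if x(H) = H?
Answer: 473/7 + √26/7 ≈ 68.300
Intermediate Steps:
f(X, V) = -3/7 + √(6 + X)/7
I(v) = 2*v (I(v) = v + v = 2*v)
f(K, 52) + I(34) = (-3/7 + √(6 + 20)/7) + 2*34 = (-3/7 + √26/7) + 68 = 473/7 + √26/7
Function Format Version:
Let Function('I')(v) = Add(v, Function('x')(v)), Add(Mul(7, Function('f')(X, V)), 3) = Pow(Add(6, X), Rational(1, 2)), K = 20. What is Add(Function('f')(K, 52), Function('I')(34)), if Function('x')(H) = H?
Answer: Add(Rational(473, 7), Mul(Rational(1, 7), Pow(26, Rational(1, 2)))) ≈ 68.300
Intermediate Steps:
Function('f')(X, V) = Add(Rational(-3, 7), Mul(Rational(1, 7), Pow(Add(6, X), Rational(1, 2))))
Function('I')(v) = Mul(2, v) (Function('I')(v) = Add(v, v) = Mul(2, v))
Add(Function('f')(K, 52), Function('I')(34)) = Add(Add(Rational(-3, 7), Mul(Rational(1, 7), Pow(Add(6, 20), Rational(1, 2)))), Mul(2, 34)) = Add(Add(Rational(-3, 7), Mul(Rational(1, 7), Pow(26, Rational(1, 2)))), 68) = Add(Rational(473, 7), Mul(Rational(1, 7), Pow(26, Rational(1, 2))))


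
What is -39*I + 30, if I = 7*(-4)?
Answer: 1122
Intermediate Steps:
I = -28
-39*I + 30 = -39*(-28) + 30 = 1092 + 30 = 1122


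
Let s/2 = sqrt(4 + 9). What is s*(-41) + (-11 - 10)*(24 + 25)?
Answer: -1029 - 82*sqrt(13) ≈ -1324.7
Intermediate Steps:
s = 2*sqrt(13) (s = 2*sqrt(4 + 9) = 2*sqrt(13) ≈ 7.2111)
s*(-41) + (-11 - 10)*(24 + 25) = (2*sqrt(13))*(-41) + (-11 - 10)*(24 + 25) = -82*sqrt(13) - 21*49 = -82*sqrt(13) - 1029 = -1029 - 82*sqrt(13)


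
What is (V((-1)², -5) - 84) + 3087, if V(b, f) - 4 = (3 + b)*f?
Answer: 2987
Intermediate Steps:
V(b, f) = 4 + f*(3 + b) (V(b, f) = 4 + (3 + b)*f = 4 + f*(3 + b))
(V((-1)², -5) - 84) + 3087 = ((4 + 3*(-5) + (-1)²*(-5)) - 84) + 3087 = ((4 - 15 + 1*(-5)) - 84) + 3087 = ((4 - 15 - 5) - 84) + 3087 = (-16 - 84) + 3087 = -100 + 3087 = 2987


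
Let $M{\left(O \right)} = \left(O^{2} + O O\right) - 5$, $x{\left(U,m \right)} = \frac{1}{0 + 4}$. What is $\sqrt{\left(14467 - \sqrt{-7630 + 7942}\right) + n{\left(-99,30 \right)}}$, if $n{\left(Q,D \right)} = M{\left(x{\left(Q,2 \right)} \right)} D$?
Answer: $\frac{\sqrt{57283 - 8 \sqrt{78}}}{2} \approx 119.6$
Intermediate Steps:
$x{\left(U,m \right)} = \frac{1}{4}$
$M{\left(O \right)} = -5 + 2 O^{2}$ ($M{\left(O \right)} = \left(O^{2} + O^{2}\right) - 5 = 2 O^{2} - 5 = -5 + 2 O^{2}$)
$n{\left(Q,D \right)} = - \frac{39 D}{8}$ ($n{\left(Q,D \right)} = \left(-5 + \frac{2}{16}\right) D = \left(-5 + 2 \cdot \frac{1}{16}\right) D = \left(-5 + \frac{1}{8}\right) D = - \frac{39 D}{8}$)
$\sqrt{\left(14467 - \sqrt{-7630 + 7942}\right) + n{\left(-99,30 \right)}} = \sqrt{\left(14467 - \sqrt{-7630 + 7942}\right) - \frac{585}{4}} = \sqrt{\left(14467 - \sqrt{312}\right) - \frac{585}{4}} = \sqrt{\left(14467 - 2 \sqrt{78}\right) - \frac{585}{4}} = \sqrt{\frac{57283}{4} - 2 \sqrt{78}}$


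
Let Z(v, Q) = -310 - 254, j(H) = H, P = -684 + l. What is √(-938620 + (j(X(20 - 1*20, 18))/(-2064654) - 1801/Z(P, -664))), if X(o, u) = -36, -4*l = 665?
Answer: I*√982055645521502913507/32346246 ≈ 968.82*I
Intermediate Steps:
l = -665/4 (l = -¼*665 = -665/4 ≈ -166.25)
P = -3401/4 (P = -684 - 665/4 = -3401/4 ≈ -850.25)
Z(v, Q) = -564
√(-938620 + (j(X(20 - 1*20, 18))/(-2064654) - 1801/Z(P, -664))) = √(-938620 + (-36/(-2064654) - 1801/(-564))) = √(-938620 + (-36*(-1/2064654) - 1801*(-1/564))) = √(-938620 + (2/114703 + 1801/564)) = √(-938620 + 206581231/64692492) = √(-60721460259809/64692492) = I*√982055645521502913507/32346246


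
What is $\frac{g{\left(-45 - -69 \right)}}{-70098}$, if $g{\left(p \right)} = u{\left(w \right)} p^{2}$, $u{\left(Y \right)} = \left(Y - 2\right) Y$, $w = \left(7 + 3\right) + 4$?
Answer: $- \frac{2304}{1669} \approx -1.3805$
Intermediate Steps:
$w = 14$ ($w = 10 + 4 = 14$)
$u{\left(Y \right)} = Y \left(-2 + Y\right)$ ($u{\left(Y \right)} = \left(-2 + Y\right) Y = Y \left(-2 + Y\right)$)
$g{\left(p \right)} = 168 p^{2}$ ($g{\left(p \right)} = 14 \left(-2 + 14\right) p^{2} = 14 \cdot 12 p^{2} = 168 p^{2}$)
$\frac{g{\left(-45 - -69 \right)}}{-70098} = \frac{168 \left(-45 - -69\right)^{2}}{-70098} = 168 \left(-45 + 69\right)^{2} \left(- \frac{1}{70098}\right) = 168 \cdot 24^{2} \left(- \frac{1}{70098}\right) = 168 \cdot 576 \left(- \frac{1}{70098}\right) = 96768 \left(- \frac{1}{70098}\right) = - \frac{2304}{1669}$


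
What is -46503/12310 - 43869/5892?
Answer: -135670511/12088420 ≈ -11.223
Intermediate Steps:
-46503/12310 - 43869/5892 = -46503*1/12310 - 43869*1/5892 = -46503/12310 - 14623/1964 = -135670511/12088420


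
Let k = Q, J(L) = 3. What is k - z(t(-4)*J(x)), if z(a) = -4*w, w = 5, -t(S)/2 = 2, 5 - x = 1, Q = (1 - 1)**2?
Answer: 20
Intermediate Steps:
Q = 0 (Q = 0**2 = 0)
x = 4 (x = 5 - 1*1 = 5 - 1 = 4)
t(S) = -4 (t(S) = -2*2 = -4)
k = 0
z(a) = -20 (z(a) = -4*5 = -20)
k - z(t(-4)*J(x)) = 0 - 1*(-20) = 0 + 20 = 20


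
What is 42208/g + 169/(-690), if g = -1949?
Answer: -29452901/1344810 ≈ -21.901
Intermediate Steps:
42208/g + 169/(-690) = 42208/(-1949) + 169/(-690) = 42208*(-1/1949) + 169*(-1/690) = -42208/1949 - 169/690 = -29452901/1344810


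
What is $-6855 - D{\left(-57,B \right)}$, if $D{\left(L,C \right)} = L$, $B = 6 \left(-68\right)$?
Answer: $-6798$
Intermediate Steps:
$B = -408$
$-6855 - D{\left(-57,B \right)} = -6855 - -57 = -6855 + 57 = -6798$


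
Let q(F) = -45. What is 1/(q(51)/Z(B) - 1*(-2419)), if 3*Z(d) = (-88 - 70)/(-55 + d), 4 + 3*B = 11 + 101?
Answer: 158/379637 ≈ 0.00041619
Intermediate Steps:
B = 36 (B = -4/3 + (11 + 101)/3 = -4/3 + (⅓)*112 = -4/3 + 112/3 = 36)
Z(d) = -158/(3*(-55 + d)) (Z(d) = ((-88 - 70)/(-55 + d))/3 = (-158/(-55 + d))/3 = -158/(3*(-55 + d)))
1/(q(51)/Z(B) - 1*(-2419)) = 1/(-45/((-158/(-165 + 3*36))) - 1*(-2419)) = 1/(-45/((-158/(-165 + 108))) + 2419) = 1/(-45/((-158/(-57))) + 2419) = 1/(-45/((-158*(-1/57))) + 2419) = 1/(-45/158/57 + 2419) = 1/(-45*57/158 + 2419) = 1/(-2565/158 + 2419) = 1/(379637/158) = 158/379637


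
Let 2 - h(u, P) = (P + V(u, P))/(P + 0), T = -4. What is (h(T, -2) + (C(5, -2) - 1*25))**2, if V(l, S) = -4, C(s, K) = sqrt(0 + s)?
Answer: (26 - sqrt(5))**2 ≈ 564.72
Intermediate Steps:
C(s, K) = sqrt(s)
h(u, P) = 2 - (-4 + P)/P (h(u, P) = 2 - (P - 4)/(P + 0) = 2 - (-4 + P)/P)
(h(T, -2) + (C(5, -2) - 1*25))**2 = ((4 - 2)/(-2) + (sqrt(5) - 1*25))**2 = (-1/2*2 + (sqrt(5) - 25))**2 = (-1 + (-25 + sqrt(5)))**2 = (-26 + sqrt(5))**2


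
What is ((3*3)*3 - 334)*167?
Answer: -51269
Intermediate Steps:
((3*3)*3 - 334)*167 = (9*3 - 334)*167 = (27 - 334)*167 = -307*167 = -51269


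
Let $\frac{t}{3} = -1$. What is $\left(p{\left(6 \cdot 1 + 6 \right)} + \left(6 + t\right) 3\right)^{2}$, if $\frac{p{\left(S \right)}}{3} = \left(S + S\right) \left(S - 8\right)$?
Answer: $88209$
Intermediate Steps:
$t = -3$ ($t = 3 \left(-1\right) = -3$)
$p{\left(S \right)} = 6 S \left(-8 + S\right)$ ($p{\left(S \right)} = 3 \left(S + S\right) \left(S - 8\right) = 3 \cdot 2 S \left(-8 + S\right) = 6 S \left(-8 + S\right)$)
$\left(p{\left(6 \cdot 1 + 6 \right)} + \left(6 + t\right) 3\right)^{2} = \left(6 \left(6 \cdot 1 + 6\right) \left(-8 + \left(6 \cdot 1 + 6\right)\right) + \left(6 - 3\right) 3\right)^{2} = \left(6 \left(6 + 6\right) \left(-8 + \left(6 + 6\right)\right) + 3 \cdot 3\right)^{2} = \left(6 \cdot 12 \left(-8 + 12\right) + 9\right)^{2} = \left(6 \cdot 12 \cdot 4 + 9\right)^{2} = \left(288 + 9\right)^{2} = 297^{2} = 88209$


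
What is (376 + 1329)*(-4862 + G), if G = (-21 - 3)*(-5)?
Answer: -8085110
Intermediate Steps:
G = 120 (G = -24*(-5) = 120)
(376 + 1329)*(-4862 + G) = (376 + 1329)*(-4862 + 120) = 1705*(-4742) = -8085110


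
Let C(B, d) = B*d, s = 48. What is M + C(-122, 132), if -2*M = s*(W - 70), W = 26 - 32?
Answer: -14280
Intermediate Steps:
W = -6
M = 1824 (M = -24*(-6 - 70) = -24*(-76) = -½*(-3648) = 1824)
M + C(-122, 132) = 1824 - 122*132 = 1824 - 16104 = -14280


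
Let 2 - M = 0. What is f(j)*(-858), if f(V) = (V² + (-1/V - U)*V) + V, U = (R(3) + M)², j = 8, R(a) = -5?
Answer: 858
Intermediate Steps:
M = 2 (M = 2 - 1*0 = 2 + 0 = 2)
U = 9 (U = (-5 + 2)² = (-3)² = 9)
f(V) = V + V² + V*(-9 - 1/V) (f(V) = (V² + (-1/V - 1*9)*V) + V = (V² + (-1/V - 9)*V) + V = (V² + (-9 - 1/V)*V) + V = (V² + V*(-9 - 1/V)) + V = V + V² + V*(-9 - 1/V))
f(j)*(-858) = (-1 + 8² - 8*8)*(-858) = (-1 + 64 - 64)*(-858) = -1*(-858) = 858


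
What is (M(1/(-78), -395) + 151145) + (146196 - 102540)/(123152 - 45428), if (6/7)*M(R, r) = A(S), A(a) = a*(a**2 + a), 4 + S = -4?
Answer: 57387323/381 ≈ 1.5062e+5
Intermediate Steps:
S = -8 (S = -4 - 4 = -8)
A(a) = a*(a + a**2)
M(R, r) = -1568/3 (M(R, r) = 7*((-8)**2*(1 - 8))/6 = 7*(64*(-7))/6 = (7/6)*(-448) = -1568/3)
(M(1/(-78), -395) + 151145) + (146196 - 102540)/(123152 - 45428) = (-1568/3 + 151145) + (146196 - 102540)/(123152 - 45428) = 451867/3 + 43656/77724 = 451867/3 + 43656*(1/77724) = 451867/3 + 214/381 = 57387323/381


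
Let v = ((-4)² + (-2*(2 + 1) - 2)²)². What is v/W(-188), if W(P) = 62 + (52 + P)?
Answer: -3200/37 ≈ -86.486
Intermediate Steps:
W(P) = 114 + P
v = 6400 (v = (16 + (-2*3 - 2)²)² = (16 + (-6 - 2)²)² = (16 + (-8)²)² = (16 + 64)² = 80² = 6400)
v/W(-188) = 6400/(114 - 188) = 6400/(-74) = 6400*(-1/74) = -3200/37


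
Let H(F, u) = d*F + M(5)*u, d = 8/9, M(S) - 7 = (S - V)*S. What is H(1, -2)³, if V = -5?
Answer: -1054977832/729 ≈ -1.4472e+6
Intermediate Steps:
M(S) = 7 + S*(5 + S) (M(S) = 7 + (S - 1*(-5))*S = 7 + (S + 5)*S = 7 + (5 + S)*S = 7 + S*(5 + S))
d = 8/9 (d = 8*(⅑) = 8/9 ≈ 0.88889)
H(F, u) = 57*u + 8*F/9 (H(F, u) = 8*F/9 + (7 + 5² + 5*5)*u = 8*F/9 + (7 + 25 + 25)*u = 8*F/9 + 57*u = 57*u + 8*F/9)
H(1, -2)³ = (57*(-2) + (8/9)*1)³ = (-114 + 8/9)³ = (-1018/9)³ = -1054977832/729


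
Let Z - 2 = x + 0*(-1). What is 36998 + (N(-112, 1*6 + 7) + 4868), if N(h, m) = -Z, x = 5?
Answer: 41859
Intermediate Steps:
Z = 7 (Z = 2 + (5 + 0*(-1)) = 2 + (5 + 0) = 2 + 5 = 7)
N(h, m) = -7 (N(h, m) = -1*7 = -7)
36998 + (N(-112, 1*6 + 7) + 4868) = 36998 + (-7 + 4868) = 36998 + 4861 = 41859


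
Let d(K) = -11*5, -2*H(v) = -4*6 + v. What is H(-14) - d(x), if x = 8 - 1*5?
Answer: 74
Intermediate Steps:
H(v) = 12 - v/2 (H(v) = -(-4*6 + v)/2 = -(-24 + v)/2 = 12 - v/2)
x = 3 (x = 8 - 5 = 3)
d(K) = -55
H(-14) - d(x) = (12 - ½*(-14)) - 1*(-55) = (12 + 7) + 55 = 19 + 55 = 74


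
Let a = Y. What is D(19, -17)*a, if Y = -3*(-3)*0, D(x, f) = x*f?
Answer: 0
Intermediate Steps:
D(x, f) = f*x
Y = 0 (Y = 9*0 = 0)
a = 0
D(19, -17)*a = -17*19*0 = -323*0 = 0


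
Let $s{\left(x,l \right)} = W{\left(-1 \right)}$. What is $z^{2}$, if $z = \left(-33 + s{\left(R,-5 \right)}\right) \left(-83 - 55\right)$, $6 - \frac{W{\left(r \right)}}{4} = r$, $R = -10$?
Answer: $476100$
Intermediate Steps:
$W{\left(r \right)} = 24 - 4 r$
$s{\left(x,l \right)} = 28$ ($s{\left(x,l \right)} = 24 - -4 = 24 + 4 = 28$)
$z = 690$ ($z = \left(-33 + 28\right) \left(-83 - 55\right) = \left(-5\right) \left(-138\right) = 690$)
$z^{2} = 690^{2} = 476100$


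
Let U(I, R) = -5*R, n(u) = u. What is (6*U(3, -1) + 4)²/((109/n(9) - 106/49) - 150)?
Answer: -509796/61763 ≈ -8.2541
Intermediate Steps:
(6*U(3, -1) + 4)²/((109/n(9) - 106/49) - 150) = (6*(-5*(-1)) + 4)²/((109/9 - 106/49) - 150) = (6*5 + 4)²/((109*(⅑) - 106*1/49) - 150) = (30 + 4)²/((109/9 - 106/49) - 150) = 34²/(4387/441 - 150) = 1156/(-61763/441) = -441/61763*1156 = -509796/61763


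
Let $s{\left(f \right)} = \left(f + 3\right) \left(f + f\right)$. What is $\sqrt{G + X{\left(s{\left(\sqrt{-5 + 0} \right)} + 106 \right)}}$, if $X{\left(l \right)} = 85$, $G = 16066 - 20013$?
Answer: $i \sqrt{3862} \approx 62.145 i$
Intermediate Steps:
$G = -3947$
$s{\left(f \right)} = 2 f \left(3 + f\right)$ ($s{\left(f \right)} = \left(3 + f\right) 2 f = 2 f \left(3 + f\right)$)
$\sqrt{G + X{\left(s{\left(\sqrt{-5 + 0} \right)} + 106 \right)}} = \sqrt{-3947 + 85} = \sqrt{-3862} = i \sqrt{3862}$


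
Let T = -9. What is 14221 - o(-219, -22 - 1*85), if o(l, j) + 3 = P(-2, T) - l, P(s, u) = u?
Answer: 14014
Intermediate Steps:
o(l, j) = -12 - l (o(l, j) = -3 + (-9 - l) = -12 - l)
14221 - o(-219, -22 - 1*85) = 14221 - (-12 - 1*(-219)) = 14221 - (-12 + 219) = 14221 - 1*207 = 14221 - 207 = 14014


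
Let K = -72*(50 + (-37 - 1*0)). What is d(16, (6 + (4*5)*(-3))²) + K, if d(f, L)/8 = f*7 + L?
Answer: 23288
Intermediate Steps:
d(f, L) = 8*L + 56*f (d(f, L) = 8*(f*7 + L) = 8*(7*f + L) = 8*(L + 7*f) = 8*L + 56*f)
K = -936 (K = -72*(50 + (-37 + 0)) = -72*(50 - 37) = -72*13 = -936)
d(16, (6 + (4*5)*(-3))²) + K = (8*(6 + (4*5)*(-3))² + 56*16) - 936 = (8*(6 + 20*(-3))² + 896) - 936 = (8*(6 - 60)² + 896) - 936 = (8*(-54)² + 896) - 936 = (8*2916 + 896) - 936 = (23328 + 896) - 936 = 24224 - 936 = 23288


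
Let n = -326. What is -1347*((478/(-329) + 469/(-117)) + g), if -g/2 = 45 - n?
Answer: 12918642817/12831 ≈ 1.0068e+6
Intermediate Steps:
g = -742 (g = -2*(45 - 1*(-326)) = -2*(45 + 326) = -2*371 = -742)
-1347*((478/(-329) + 469/(-117)) + g) = -1347*((478/(-329) + 469/(-117)) - 742) = -1347*((478*(-1/329) + 469*(-1/117)) - 742) = -1347*((-478/329 - 469/117) - 742) = -1347*(-210227/38493 - 742) = -1347*(-28772033/38493) = 12918642817/12831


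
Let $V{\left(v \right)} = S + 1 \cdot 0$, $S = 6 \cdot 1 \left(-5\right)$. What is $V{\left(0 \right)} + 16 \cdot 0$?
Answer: $-30$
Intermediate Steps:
$S = -30$ ($S = 6 \left(-5\right) = -30$)
$V{\left(v \right)} = -30$ ($V{\left(v \right)} = -30 + 1 \cdot 0 = -30 + 0 = -30$)
$V{\left(0 \right)} + 16 \cdot 0 = -30 + 16 \cdot 0 = -30 + 0 = -30$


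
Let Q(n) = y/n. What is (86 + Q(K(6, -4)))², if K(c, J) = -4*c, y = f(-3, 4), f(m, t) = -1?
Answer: 4264225/576 ≈ 7403.2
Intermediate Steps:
y = -1
Q(n) = -1/n
(86 + Q(K(6, -4)))² = (86 - 1/((-4*6)))² = (86 - 1/(-24))² = (86 - 1*(-1/24))² = (86 + 1/24)² = (2065/24)² = 4264225/576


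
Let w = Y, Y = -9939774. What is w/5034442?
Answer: -4969887/2517221 ≈ -1.9744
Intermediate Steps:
w = -9939774
w/5034442 = -9939774/5034442 = -9939774*1/5034442 = -4969887/2517221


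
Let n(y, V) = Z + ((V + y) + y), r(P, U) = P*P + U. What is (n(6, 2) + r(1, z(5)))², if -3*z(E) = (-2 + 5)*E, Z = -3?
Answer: 49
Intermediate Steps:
z(E) = -E (z(E) = -(-2 + 5)*E/3 = -E)
r(P, U) = U + P² (r(P, U) = P² + U = U + P²)
n(y, V) = -3 + V + 2*y (n(y, V) = -3 + ((V + y) + y) = -3 + (V + 2*y) = -3 + V + 2*y)
(n(6, 2) + r(1, z(5)))² = ((-3 + 2 + 2*6) + (-1*5 + 1²))² = ((-3 + 2 + 12) + (-5 + 1))² = (11 - 4)² = 7² = 49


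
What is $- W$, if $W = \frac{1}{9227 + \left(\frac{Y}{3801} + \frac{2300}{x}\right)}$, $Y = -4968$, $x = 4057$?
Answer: $- \frac{5140219}{47424996421} \approx -0.00010839$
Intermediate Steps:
$W = \frac{5140219}{47424996421}$ ($W = \frac{1}{9227 + \left(- \frac{4968}{3801} + \frac{2300}{4057}\right)} = \frac{1}{9227 + \left(\left(-4968\right) \frac{1}{3801} + 2300 \cdot \frac{1}{4057}\right)} = \frac{1}{9227 + \left(- \frac{1656}{1267} + \frac{2300}{4057}\right)} = \frac{1}{9227 - \frac{3804292}{5140219}} = \frac{1}{\frac{47424996421}{5140219}} = \frac{5140219}{47424996421} \approx 0.00010839$)
$- W = \left(-1\right) \frac{5140219}{47424996421} = - \frac{5140219}{47424996421}$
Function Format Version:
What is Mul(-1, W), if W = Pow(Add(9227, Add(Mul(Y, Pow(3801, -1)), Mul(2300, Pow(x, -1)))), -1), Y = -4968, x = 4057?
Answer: Rational(-5140219, 47424996421) ≈ -0.00010839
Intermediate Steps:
W = Rational(5140219, 47424996421) (W = Pow(Add(9227, Add(Mul(-4968, Pow(3801, -1)), Mul(2300, Pow(4057, -1)))), -1) = Pow(Add(9227, Add(Mul(-4968, Rational(1, 3801)), Mul(2300, Rational(1, 4057)))), -1) = Pow(Add(9227, Add(Rational(-1656, 1267), Rational(2300, 4057))), -1) = Pow(Add(9227, Rational(-3804292, 5140219)), -1) = Pow(Rational(47424996421, 5140219), -1) = Rational(5140219, 47424996421) ≈ 0.00010839)
Mul(-1, W) = Mul(-1, Rational(5140219, 47424996421)) = Rational(-5140219, 47424996421)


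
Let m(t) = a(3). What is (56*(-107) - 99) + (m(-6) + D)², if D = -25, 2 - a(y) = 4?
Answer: -5362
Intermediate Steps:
a(y) = -2 (a(y) = 2 - 1*4 = 2 - 4 = -2)
m(t) = -2
(56*(-107) - 99) + (m(-6) + D)² = (56*(-107) - 99) + (-2 - 25)² = (-5992 - 99) + (-27)² = -6091 + 729 = -5362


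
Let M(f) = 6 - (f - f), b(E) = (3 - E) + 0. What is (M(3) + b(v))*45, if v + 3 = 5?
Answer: 315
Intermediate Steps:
v = 2 (v = -3 + 5 = 2)
b(E) = 3 - E
M(f) = 6 (M(f) = 6 - 1*0 = 6 + 0 = 6)
(M(3) + b(v))*45 = (6 + (3 - 1*2))*45 = (6 + (3 - 2))*45 = (6 + 1)*45 = 7*45 = 315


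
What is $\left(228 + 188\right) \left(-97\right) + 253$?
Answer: $-40099$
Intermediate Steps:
$\left(228 + 188\right) \left(-97\right) + 253 = 416 \left(-97\right) + 253 = -40352 + 253 = -40099$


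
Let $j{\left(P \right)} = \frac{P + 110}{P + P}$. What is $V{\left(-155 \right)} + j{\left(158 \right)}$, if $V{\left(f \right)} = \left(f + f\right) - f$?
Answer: $- \frac{12178}{79} \approx -154.15$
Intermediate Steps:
$V{\left(f \right)} = f$ ($V{\left(f \right)} = 2 f - f = f$)
$j{\left(P \right)} = \frac{110 + P}{2 P}$
$V{\left(-155 \right)} + j{\left(158 \right)} = -155 + \frac{110 + 158}{2 \cdot 158} = -155 + \frac{1}{2} \cdot \frac{1}{158} \cdot 268 = -155 + \frac{67}{79} = - \frac{12178}{79}$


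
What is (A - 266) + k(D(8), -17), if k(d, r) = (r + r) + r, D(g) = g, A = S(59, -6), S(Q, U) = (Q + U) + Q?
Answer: -205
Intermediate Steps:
S(Q, U) = U + 2*Q
A = 112 (A = -6 + 2*59 = -6 + 118 = 112)
k(d, r) = 3*r (k(d, r) = 2*r + r = 3*r)
(A - 266) + k(D(8), -17) = (112 - 266) + 3*(-17) = -154 - 51 = -205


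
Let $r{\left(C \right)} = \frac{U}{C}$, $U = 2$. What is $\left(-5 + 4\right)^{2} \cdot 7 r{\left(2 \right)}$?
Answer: $7$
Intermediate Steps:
$r{\left(C \right)} = \frac{2}{C}$
$\left(-5 + 4\right)^{2} \cdot 7 r{\left(2 \right)} = \left(-5 + 4\right)^{2} \cdot 7 \cdot \frac{2}{2} = \left(-1\right)^{2} \cdot 7 \cdot 2 \cdot \frac{1}{2} = 1 \cdot 7 \cdot 1 = 7 \cdot 1 = 7$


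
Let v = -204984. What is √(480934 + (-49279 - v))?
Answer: √636639 ≈ 797.90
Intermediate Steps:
√(480934 + (-49279 - v)) = √(480934 + (-49279 - 1*(-204984))) = √(480934 + (-49279 + 204984)) = √(480934 + 155705) = √636639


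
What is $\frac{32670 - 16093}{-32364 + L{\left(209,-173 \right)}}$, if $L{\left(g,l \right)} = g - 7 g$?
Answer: $- \frac{16577}{33618} \approx -0.4931$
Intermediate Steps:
$L{\left(g,l \right)} = - 6 g$
$\frac{32670 - 16093}{-32364 + L{\left(209,-173 \right)}} = \frac{32670 - 16093}{-32364 - 1254} = \frac{16577}{-32364 - 1254} = \frac{16577}{-33618} = 16577 \left(- \frac{1}{33618}\right) = - \frac{16577}{33618}$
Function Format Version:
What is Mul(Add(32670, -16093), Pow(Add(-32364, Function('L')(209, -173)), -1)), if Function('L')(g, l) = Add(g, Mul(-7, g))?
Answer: Rational(-16577, 33618) ≈ -0.49310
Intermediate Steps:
Function('L')(g, l) = Mul(-6, g)
Mul(Add(32670, -16093), Pow(Add(-32364, Function('L')(209, -173)), -1)) = Mul(Add(32670, -16093), Pow(Add(-32364, Mul(-6, 209)), -1)) = Mul(16577, Pow(Add(-32364, -1254), -1)) = Mul(16577, Pow(-33618, -1)) = Mul(16577, Rational(-1, 33618)) = Rational(-16577, 33618)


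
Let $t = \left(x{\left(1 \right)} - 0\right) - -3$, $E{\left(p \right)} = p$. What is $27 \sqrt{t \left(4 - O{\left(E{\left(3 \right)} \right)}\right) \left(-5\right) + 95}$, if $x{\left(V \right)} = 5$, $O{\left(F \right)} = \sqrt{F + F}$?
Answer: $27 \sqrt{-65 + 40 \sqrt{6}} \approx 155.06$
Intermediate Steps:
$O{\left(F \right)} = \sqrt{2} \sqrt{F}$ ($O{\left(F \right)} = \sqrt{2 F} = \sqrt{2} \sqrt{F}$)
$t = 8$ ($t = \left(5 - 0\right) - -3 = \left(5 + 0\right) + 3 = 5 + 3 = 8$)
$27 \sqrt{t \left(4 - O{\left(E{\left(3 \right)} \right)}\right) \left(-5\right) + 95} = 27 \sqrt{8 \left(4 - \sqrt{2} \sqrt{3}\right) \left(-5\right) + 95} = 27 \sqrt{8 \left(4 - \sqrt{6}\right) \left(-5\right) + 95} = 27 \sqrt{\left(32 - 8 \sqrt{6}\right) \left(-5\right) + 95} = 27 \sqrt{\left(-160 + 40 \sqrt{6}\right) + 95} = 27 \sqrt{-65 + 40 \sqrt{6}}$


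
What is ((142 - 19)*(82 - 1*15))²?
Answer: 67914081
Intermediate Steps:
((142 - 19)*(82 - 1*15))² = (123*(82 - 15))² = (123*67)² = 8241² = 67914081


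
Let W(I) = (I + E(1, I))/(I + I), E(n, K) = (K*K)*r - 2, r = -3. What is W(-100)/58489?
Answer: 15051/5848900 ≈ 0.0025733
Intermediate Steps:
E(n, K) = -2 - 3*K² (E(n, K) = (K*K)*(-3) - 2 = K²*(-3) - 2 = -3*K² - 2 = -2 - 3*K²)
W(I) = (-2 + I - 3*I²)/(2*I) (W(I) = (I + (-2 - 3*I²))/(I + I) = (-2 + I - 3*I²)/((2*I)) = (-2 + I - 3*I²)*(1/(2*I)) = (-2 + I - 3*I²)/(2*I))
W(-100)/58489 = ((½)*(-2 - 100 - 3*(-100)²)/(-100))/58489 = ((½)*(-1/100)*(-2 - 100 - 3*10000))*(1/58489) = ((½)*(-1/100)*(-2 - 100 - 30000))*(1/58489) = ((½)*(-1/100)*(-30102))*(1/58489) = (15051/100)*(1/58489) = 15051/5848900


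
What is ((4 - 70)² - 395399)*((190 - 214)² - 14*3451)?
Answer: 18667610734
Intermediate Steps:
((4 - 70)² - 395399)*((190 - 214)² - 14*3451) = ((-66)² - 395399)*((-24)² - 48314) = (4356 - 395399)*(576 - 48314) = -391043*(-47738) = 18667610734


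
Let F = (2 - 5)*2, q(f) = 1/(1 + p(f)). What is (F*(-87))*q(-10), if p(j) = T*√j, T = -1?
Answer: 522/11 + 522*I*√10/11 ≈ 47.455 + 150.06*I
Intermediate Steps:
p(j) = -√j
q(f) = 1/(1 - √f)
F = -6 (F = -3*2 = -6)
(F*(-87))*q(-10) = (-6*(-87))*(-1/(-1 + √(-10))) = 522*(-1/(-1 + I*√10)) = -522/(-1 + I*√10)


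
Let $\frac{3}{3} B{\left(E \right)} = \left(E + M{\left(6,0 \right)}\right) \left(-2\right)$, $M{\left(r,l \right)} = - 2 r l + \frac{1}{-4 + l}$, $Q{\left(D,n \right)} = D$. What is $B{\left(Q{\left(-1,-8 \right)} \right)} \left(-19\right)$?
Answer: $- \frac{95}{2} \approx -47.5$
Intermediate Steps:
$M{\left(r,l \right)} = \frac{1}{-4 + l} - 2 l r$ ($M{\left(r,l \right)} = - 2 l r + \frac{1}{-4 + l} = \frac{1}{-4 + l} - 2 l r$)
$B{\left(E \right)} = \frac{1}{2} - 2 E$ ($B{\left(E \right)} = \left(E + \frac{1 - 12 \cdot 0^{2} + 8 \cdot 0 \cdot 6}{-4 + 0}\right) \left(-2\right) = \left(E + \frac{1 - 12 \cdot 0 + 0}{-4}\right) \left(-2\right) = \left(E - \frac{1 + 0 + 0}{4}\right) \left(-2\right) = \left(E - \frac{1}{4}\right) \left(-2\right) = \left(- \frac{1}{4} + E\right) \left(-2\right) = \frac{1}{2} - 2 E$)
$B{\left(Q{\left(-1,-8 \right)} \right)} \left(-19\right) = \left(\frac{1}{2} - -2\right) \left(-19\right) = \left(\frac{1}{2} + 2\right) \left(-19\right) = \frac{5}{2} \left(-19\right) = - \frac{95}{2}$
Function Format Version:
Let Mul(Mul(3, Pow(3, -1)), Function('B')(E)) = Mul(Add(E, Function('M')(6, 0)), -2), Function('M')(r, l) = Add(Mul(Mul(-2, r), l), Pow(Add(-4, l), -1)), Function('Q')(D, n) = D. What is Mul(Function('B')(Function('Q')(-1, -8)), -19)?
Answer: Rational(-95, 2) ≈ -47.500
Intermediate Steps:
Function('M')(r, l) = Add(Pow(Add(-4, l), -1), Mul(-2, l, r)) (Function('M')(r, l) = Add(Mul(-2, l, r), Pow(Add(-4, l), -1)) = Add(Pow(Add(-4, l), -1), Mul(-2, l, r)))
Function('B')(E) = Add(Rational(1, 2), Mul(-2, E)) (Function('B')(E) = Mul(Add(E, Mul(Pow(Add(-4, 0), -1), Add(1, Mul(-2, 6, Pow(0, 2)), Mul(8, 0, 6)))), -2) = Mul(Add(E, Mul(Pow(-4, -1), Add(1, Mul(-2, 6, 0), 0))), -2) = Mul(Add(E, Mul(Rational(-1, 4), Add(1, 0, 0))), -2) = Mul(Add(E, Mul(Rational(-1, 4), 1)), -2) = Mul(Add(E, Rational(-1, 4)), -2) = Mul(Add(Rational(-1, 4), E), -2) = Add(Rational(1, 2), Mul(-2, E)))
Mul(Function('B')(Function('Q')(-1, -8)), -19) = Mul(Add(Rational(1, 2), Mul(-2, -1)), -19) = Mul(Add(Rational(1, 2), 2), -19) = Mul(Rational(5, 2), -19) = Rational(-95, 2)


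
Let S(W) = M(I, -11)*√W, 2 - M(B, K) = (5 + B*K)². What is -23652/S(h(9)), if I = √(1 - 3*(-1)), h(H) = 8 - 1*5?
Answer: 7884*√3/287 ≈ 47.580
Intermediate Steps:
h(H) = 3 (h(H) = 8 - 5 = 3)
I = 2 (I = √(1 + 3) = √4 = 2)
M(B, K) = 2 - (5 + B*K)²
S(W) = -287*√W (S(W) = (2 - (5 + 2*(-11))²)*√W = (2 - (5 - 22)²)*√W = (2 - 1*(-17)²)*√W = (2 - 1*289)*√W = (2 - 289)*√W = -287*√W)
-23652/S(h(9)) = -23652*(-√3/861) = -(-7884)*√3/287 = 7884*√3/287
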